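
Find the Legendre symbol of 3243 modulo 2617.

1

Reduce the numerator: 3243 ≡ 626 (mod 2617), so (3243|2617) = (626|2617).
Factor out 2: 626 = 2·313. Since 2617 ≡ 1 (mod 8), (2|2617) = +1. Now have (313|2617).
313 ≡ 1 (mod 4), so quadratic reciprocity gives (313|2617) = (2617|313). Reduce: 2617 ≡ 113 (mod 313). Now have (113|313).
113 ≡ 1 (mod 4), so quadratic reciprocity gives (113|313) = (313|113). Reduce: 313 ≡ 87 (mod 113). Now have (87|113).
113 ≡ 1 (mod 4), so quadratic reciprocity gives (87|113) = (113|87). Reduce: 113 ≡ 26 (mod 87). Now have (26|87).
Factor out 2: 26 = 2·13. Since 87 ≡ 7 (mod 8), (2|87) = +1. Now have (13|87).
13 ≡ 1 (mod 4), so quadratic reciprocity gives (13|87) = (87|13). Reduce: 87 ≡ 9 (mod 13). Now have (9|13).
9 ≡ 1 (mod 4), so quadratic reciprocity gives (9|13) = (13|9). Reduce: 13 ≡ 4 (mod 9). Now have (4|9).
Factor out 2: 4 = 2^2. Since 9 ≡ 1 (mod 8), (2|9) = +1, and (2|9)^2 = +1. Now have (1|9).
(1|9) = 1. Collecting the sign factors: 1.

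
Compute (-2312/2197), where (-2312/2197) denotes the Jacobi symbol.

-1

Pull out -1: (-2312/2197) = (-1/2197)·(2312/2197). Since 2197 ≡ 1 (mod 4), (-1/2197) = +1. Now have (2312/2197).
Reduce the numerator: 2312 ≡ 115 (mod 2197), so (2312/2197) = (115/2197).
2197 ≡ 1 (mod 4), so quadratic reciprocity gives (115/2197) = (2197/115). Reduce: 2197 ≡ 12 (mod 115). Now have (12/115).
Factor out 2: 12 = 2^2·3. Since 115 ≡ 3 (mod 8), (2/115) = -1, and (2/115)^2 = +1. Now have (3/115).
Both 3 ≡ 3 and 115 ≡ 3 (mod 4), so reciprocity gives (3/115) = -(115/3). Reduce: 115 ≡ 1 (mod 3). Now have -(1/3).
(1/3) = 1. Collecting the sign factors: -1.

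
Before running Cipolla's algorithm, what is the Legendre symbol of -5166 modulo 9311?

1

(-5166 / 9311)
  = (4145 / 9311)    [-5166 ≡ 4145 mod 9311]
  = (9311 / 4145)    [QR: 4145 ≡ 1 mod 4, sign kept]
  = (1021 / 4145)    [9311 ≡ 1021 mod 4145]
  = (4145 / 1021)    [QR: 1021 ≡ 1 mod 4, sign kept]
  = (61 / 1021)    [4145 ≡ 61 mod 1021]
  = (1021 / 61)    [QR: 61 ≡ 1 mod 4, sign kept]
  = (45 / 61)    [1021 ≡ 45 mod 61]
  = (61 / 45)    [QR: 45 ≡ 1 mod 4, sign kept]
  = (16 / 45)    [61 ≡ 16 mod 45]
  = (1 / 45)    [45 ≡ 5 mod 8 ⇒ (2 / 45)^4 = +1]
  = 1    [(1 / 45) = 1]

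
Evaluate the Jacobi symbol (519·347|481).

-1

By multiplicativity, (519·347|481) = (519|481)·(347|481).
First factor (519|481):
Reduce the numerator: 519 ≡ 38 (mod 481), so (519|481) = (38|481).
Factor out 2: 38 = 2·19. Since 481 ≡ 1 (mod 8), (2|481) = +1. Now have (19|481).
481 ≡ 1 (mod 4), so quadratic reciprocity gives (19|481) = (481|19). Reduce: 481 ≡ 6 (mod 19). Now have (6|19).
Factor out 2: 6 = 2·3. Since 19 ≡ 3 (mod 8), (2|19) = -1. Now have -(3|19).
Both 3 ≡ 3 and 19 ≡ 3 (mod 4), so reciprocity gives (3|19) = -(19|3). Reduce: 19 ≡ 1 (mod 3). Now have (1|3).
(1|3) = 1. Collecting the sign factors: 1.
Second factor (347|481):
481 ≡ 1 (mod 4), so quadratic reciprocity gives (347|481) = (481|347). Reduce: 481 ≡ 134 (mod 347). Now have (134|347).
Factor out 2: 134 = 2·67. Since 347 ≡ 3 (mod 8), (2|347) = -1. Now have -(67|347).
Both 67 ≡ 3 and 347 ≡ 3 (mod 4), so reciprocity gives (67|347) = -(347|67). Reduce: 347 ≡ 12 (mod 67). Now have (12|67).
Factor out 2: 12 = 2^2·3. Since 67 ≡ 3 (mod 8), (2|67) = -1, and (2|67)^2 = +1. Now have (3|67).
Both 3 ≡ 3 and 67 ≡ 3 (mod 4), so reciprocity gives (3|67) = -(67|3). Reduce: 67 ≡ 1 (mod 3). Now have -(1|3).
(1|3) = 1. Collecting the sign factors: -1.
Product: (1)·(-1) = -1.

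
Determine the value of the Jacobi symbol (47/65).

1

65 ≡ 1 (mod 4), so quadratic reciprocity gives (47/65) = (65/47). Reduce: 65 ≡ 18 (mod 47). Now have (18/47).
Factor out 2: 18 = 2·9. Since 47 ≡ 7 (mod 8), (2/47) = +1. Now have (9/47).
9 ≡ 1 (mod 4), so quadratic reciprocity gives (9/47) = (47/9). Reduce: 47 ≡ 2 (mod 9). Now have (2/9).
Factor out 2: 2 = 2. Since 9 ≡ 1 (mod 8), (2/9) = +1. Now have (1/9).
(1/9) = 1. Collecting the sign factors: 1.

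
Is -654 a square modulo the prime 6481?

Reduce the numerator: -654 ≡ 5827 (mod 6481), so (-654|6481) = (5827|6481).
6481 ≡ 1 (mod 4), so quadratic reciprocity gives (5827|6481) = (6481|5827). Reduce: 6481 ≡ 654 (mod 5827). Now have (654|5827).
Factor out 2: 654 = 2·327. Since 5827 ≡ 3 (mod 8), (2|5827) = -1. Now have -(327|5827).
Both 327 ≡ 3 and 5827 ≡ 3 (mod 4), so reciprocity gives (327|5827) = -(5827|327). Reduce: 5827 ≡ 268 (mod 327). Now have (268|327).
Factor out 2: 268 = 2^2·67. Since 327 ≡ 7 (mod 8), (2|327) = +1, and (2|327)^2 = +1. Now have (67|327).
Both 67 ≡ 3 and 327 ≡ 3 (mod 4), so reciprocity gives (67|327) = -(327|67). Reduce: 327 ≡ 59 (mod 67). Now have -(59|67).
Both 59 ≡ 3 and 67 ≡ 3 (mod 4), so reciprocity gives (59|67) = -(67|59). Reduce: 67 ≡ 8 (mod 59). Now have (8|59).
Factor out 2: 8 = 2^3. Since 59 ≡ 3 (mod 8), (2|59) = -1, and (2|59)^3 = -1. Now have -(1|59).
(1|59) = 1. Collecting the sign factors: -1.
The Legendre symbol is -1, so x^2 ≡ -654 (mod 6481) has no solution.

no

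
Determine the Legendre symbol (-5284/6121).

1

Reduce the numerator: -5284 ≡ 837 (mod 6121), so (-5284/6121) = (837/6121).
837 ≡ 1 (mod 4), so quadratic reciprocity gives (837/6121) = (6121/837). Reduce: 6121 ≡ 262 (mod 837). Now have (262/837).
Factor out 2: 262 = 2·131. Since 837 ≡ 5 (mod 8), (2/837) = -1. Now have -(131/837).
837 ≡ 1 (mod 4), so quadratic reciprocity gives (131/837) = (837/131). Reduce: 837 ≡ 51 (mod 131). Now have -(51/131).
Both 51 ≡ 3 and 131 ≡ 3 (mod 4), so reciprocity gives (51/131) = -(131/51). Reduce: 131 ≡ 29 (mod 51). Now have (29/51).
29 ≡ 1 (mod 4), so quadratic reciprocity gives (29/51) = (51/29). Reduce: 51 ≡ 22 (mod 29). Now have (22/29).
Factor out 2: 22 = 2·11. Since 29 ≡ 5 (mod 8), (2/29) = -1. Now have -(11/29).
29 ≡ 1 (mod 4), so quadratic reciprocity gives (11/29) = (29/11). Reduce: 29 ≡ 7 (mod 11). Now have -(7/11).
Both 7 ≡ 3 and 11 ≡ 3 (mod 4), so reciprocity gives (7/11) = -(11/7). Reduce: 11 ≡ 4 (mod 7). Now have (4/7).
Factor out 2: 4 = 2^2. Since 7 ≡ 7 (mod 8), (2/7) = +1, and (2/7)^2 = +1. Now have (1/7).
(1/7) = 1. Collecting the sign factors: 1.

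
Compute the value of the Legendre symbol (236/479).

(236/479)
  = (59/479)    [479 ≡ 7 mod 8 ⇒ (2/479)^2 = +1]
  = -(479/59)    [QR: both ≡ 3 mod 4, sign flips]
  = -(7/59)    [479 ≡ 7 mod 59]
  = (59/7)    [QR: both ≡ 3 mod 4, sign flips]
  = (3/7)    [59 ≡ 3 mod 7]
  = -(7/3)    [QR: both ≡ 3 mod 4, sign flips]
  = -(1/3)    [7 ≡ 1 mod 3]
  = -1    [(1/3) = 1]

-1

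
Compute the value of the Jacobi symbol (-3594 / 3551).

Reduce the numerator: -3594 ≡ 3508 (mod 3551), so (-3594 / 3551) = (3508 / 3551).
Factor out 2: 3508 = 2^2·877. Since 3551 ≡ 7 (mod 8), (2 / 3551) = +1, and (2 / 3551)^2 = +1. Now have (877 / 3551).
877 ≡ 1 (mod 4), so quadratic reciprocity gives (877 / 3551) = (3551 / 877). Reduce: 3551 ≡ 43 (mod 877). Now have (43 / 877).
877 ≡ 1 (mod 4), so quadratic reciprocity gives (43 / 877) = (877 / 43). Reduce: 877 ≡ 17 (mod 43). Now have (17 / 43).
17 ≡ 1 (mod 4), so quadratic reciprocity gives (17 / 43) = (43 / 17). Reduce: 43 ≡ 9 (mod 17). Now have (9 / 17).
9 ≡ 1 (mod 4), so quadratic reciprocity gives (9 / 17) = (17 / 9). Reduce: 17 ≡ 8 (mod 9). Now have (8 / 9).
Factor out 2: 8 = 2^3. Since 9 ≡ 1 (mod 8), (2 / 9) = +1, and (2 / 9)^3 = +1. Now have (1 / 9).
(1 / 9) = 1. Collecting the sign factors: 1.

1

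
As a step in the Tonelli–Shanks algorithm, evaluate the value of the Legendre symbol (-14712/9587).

Reduce the numerator: -14712 ≡ 4462 (mod 9587), so (-14712/9587) = (4462/9587).
Factor out 2: 4462 = 2·2231. Since 9587 ≡ 3 (mod 8), (2/9587) = -1. Now have -(2231/9587).
Both 2231 ≡ 3 and 9587 ≡ 3 (mod 4), so reciprocity gives (2231/9587) = -(9587/2231). Reduce: 9587 ≡ 663 (mod 2231). Now have (663/2231).
Both 663 ≡ 3 and 2231 ≡ 3 (mod 4), so reciprocity gives (663/2231) = -(2231/663). Reduce: 2231 ≡ 242 (mod 663). Now have -(242/663).
Factor out 2: 242 = 2·121. Since 663 ≡ 7 (mod 8), (2/663) = +1. Now have -(121/663).
121 ≡ 1 (mod 4), so quadratic reciprocity gives (121/663) = (663/121). Reduce: 663 ≡ 58 (mod 121). Now have -(58/121).
Factor out 2: 58 = 2·29. Since 121 ≡ 1 (mod 8), (2/121) = +1. Now have -(29/121).
29 ≡ 1 (mod 4), so quadratic reciprocity gives (29/121) = (121/29). Reduce: 121 ≡ 5 (mod 29). Now have -(5/29).
5 ≡ 1 (mod 4), so quadratic reciprocity gives (5/29) = (29/5). Reduce: 29 ≡ 4 (mod 5). Now have -(4/5).
Factor out 2: 4 = 2^2. Since 5 ≡ 5 (mod 8), (2/5) = -1, and (2/5)^2 = +1. Now have -(1/5).
(1/5) = 1. Collecting the sign factors: -1.

-1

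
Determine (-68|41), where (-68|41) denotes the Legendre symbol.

(-68|41)
  = (14|41)    [-68 ≡ 14 mod 41]
  = (7|41)    [41 ≡ 1 mod 8 ⇒ (2|41) = +1]
  = (41|7)    [QR: 41 ≡ 1 mod 4, sign kept]
  = (6|7)    [41 ≡ 6 mod 7]
  = (3|7)    [7 ≡ 7 mod 8 ⇒ (2|7) = +1]
  = -(7|3)    [QR: both ≡ 3 mod 4, sign flips]
  = -(1|3)    [7 ≡ 1 mod 3]
  = -1    [(1|3) = 1]

-1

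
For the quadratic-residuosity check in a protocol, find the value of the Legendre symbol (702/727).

-1

Factor out 2: 702 = 2·351. Since 727 ≡ 7 (mod 8), (2/727) = +1. Now have (351/727).
Both 351 ≡ 3 and 727 ≡ 3 (mod 4), so reciprocity gives (351/727) = -(727/351). Reduce: 727 ≡ 25 (mod 351). Now have -(25/351).
25 ≡ 1 (mod 4), so quadratic reciprocity gives (25/351) = (351/25). Reduce: 351 ≡ 1 (mod 25). Now have -(1/25).
(1/25) = 1. Collecting the sign factors: -1.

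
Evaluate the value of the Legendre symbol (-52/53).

(-52/53)
  = (1/53)    [-52 ≡ 1 mod 53]
  = 1    [(1/53) = 1]

1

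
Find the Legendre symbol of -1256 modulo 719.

Reduce the numerator: -1256 ≡ 182 (mod 719), so (-1256|719) = (182|719).
Factor out 2: 182 = 2·91. Since 719 ≡ 7 (mod 8), (2|719) = +1. Now have (91|719).
Both 91 ≡ 3 and 719 ≡ 3 (mod 4), so reciprocity gives (91|719) = -(719|91). Reduce: 719 ≡ 82 (mod 91). Now have -(82|91).
Factor out 2: 82 = 2·41. Since 91 ≡ 3 (mod 8), (2|91) = -1. Now have (41|91).
41 ≡ 1 (mod 4), so quadratic reciprocity gives (41|91) = (91|41). Reduce: 91 ≡ 9 (mod 41). Now have (9|41).
9 ≡ 1 (mod 4), so quadratic reciprocity gives (9|41) = (41|9). Reduce: 41 ≡ 5 (mod 9). Now have (5|9).
5 ≡ 1 (mod 4), so quadratic reciprocity gives (5|9) = (9|5). Reduce: 9 ≡ 4 (mod 5). Now have (4|5).
Factor out 2: 4 = 2^2. Since 5 ≡ 5 (mod 8), (2|5) = -1, and (2|5)^2 = +1. Now have (1|5).
(1|5) = 1. Collecting the sign factors: 1.

1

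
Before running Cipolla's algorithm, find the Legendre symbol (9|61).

1

(9|61)
  = (61|9)    [QR: 9 ≡ 1 mod 4, sign kept]
  = (7|9)    [61 ≡ 7 mod 9]
  = (9|7)    [QR: 9 ≡ 1 mod 4, sign kept]
  = (2|7)    [9 ≡ 2 mod 7]
  = (1|7)    [7 ≡ 7 mod 8 ⇒ (2|7) = +1]
  = 1    [(1|7) = 1]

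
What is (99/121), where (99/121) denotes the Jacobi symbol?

0

(99/121)
  = (121/99)    [QR: 121 ≡ 1 mod 4, sign kept]
  = (22/99)    [121 ≡ 22 mod 99]
  = -(11/99)    [99 ≡ 3 mod 8 ⇒ (2/99) = -1]
  = (99/11)    [QR: both ≡ 3 mod 4, sign flips]
  = (0/11)    [99 ≡ 0 mod 11]
  = 0    [numerator 0, gcd > 1]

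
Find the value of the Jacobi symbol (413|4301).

-1

(413|4301)
  = (4301|413)    [QR: 413 ≡ 1 mod 4, sign kept]
  = (171|413)    [4301 ≡ 171 mod 413]
  = (413|171)    [QR: 413 ≡ 1 mod 4, sign kept]
  = (71|171)    [413 ≡ 71 mod 171]
  = -(171|71)    [QR: both ≡ 3 mod 4, sign flips]
  = -(29|71)    [171 ≡ 29 mod 71]
  = -(71|29)    [QR: 29 ≡ 1 mod 4, sign kept]
  = -(13|29)    [71 ≡ 13 mod 29]
  = -(29|13)    [QR: 13 ≡ 1 mod 4, sign kept]
  = -(3|13)    [29 ≡ 3 mod 13]
  = -(13|3)    [QR: 13 ≡ 1 mod 4, sign kept]
  = -(1|3)    [13 ≡ 1 mod 3]
  = -1    [(1|3) = 1]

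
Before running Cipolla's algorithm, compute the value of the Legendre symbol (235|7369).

(235|7369)
  = (7369|235)    [QR: 7369 ≡ 1 mod 4, sign kept]
  = (84|235)    [7369 ≡ 84 mod 235]
  = (21|235)    [235 ≡ 3 mod 8 ⇒ (2|235)^2 = +1]
  = (235|21)    [QR: 21 ≡ 1 mod 4, sign kept]
  = (4|21)    [235 ≡ 4 mod 21]
  = (1|21)    [21 ≡ 5 mod 8 ⇒ (2|21)^2 = +1]
  = 1    [(1|21) = 1]

1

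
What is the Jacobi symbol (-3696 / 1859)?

Reduce the numerator: -3696 ≡ 22 (mod 1859), so (-3696 / 1859) = (22 / 1859).
Factor out 2: 22 = 2·11. Since 1859 ≡ 3 (mod 8), (2 / 1859) = -1. Now have -(11 / 1859).
Both 11 ≡ 3 and 1859 ≡ 3 (mod 4), so reciprocity gives (11 / 1859) = -(1859 / 11). Reduce: 1859 ≡ 0 (mod 11). Now have (0 / 11).
The numerator is now 0 with denominator 11 > 1: the symbol is 0.

0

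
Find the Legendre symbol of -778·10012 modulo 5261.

By multiplicativity, (-778·10012|5261) = (-778|5261)·(10012|5261).
First factor (-778|5261):
Reduce the numerator: -778 ≡ 4483 (mod 5261), so (-778|5261) = (4483|5261).
5261 ≡ 1 (mod 4), so quadratic reciprocity gives (4483|5261) = (5261|4483). Reduce: 5261 ≡ 778 (mod 4483). Now have (778|4483).
Factor out 2: 778 = 2·389. Since 4483 ≡ 3 (mod 8), (2|4483) = -1. Now have -(389|4483).
389 ≡ 1 (mod 4), so quadratic reciprocity gives (389|4483) = (4483|389). Reduce: 4483 ≡ 204 (mod 389). Now have -(204|389).
Factor out 2: 204 = 2^2·51. Since 389 ≡ 5 (mod 8), (2|389) = -1, and (2|389)^2 = +1. Now have -(51|389).
389 ≡ 1 (mod 4), so quadratic reciprocity gives (51|389) = (389|51). Reduce: 389 ≡ 32 (mod 51). Now have -(32|51).
Factor out 2: 32 = 2^5. Since 51 ≡ 3 (mod 8), (2|51) = -1, and (2|51)^5 = -1. Now have (1|51).
(1|51) = 1. Collecting the sign factors: 1.
Second factor (10012|5261):
Reduce the numerator: 10012 ≡ 4751 (mod 5261), so (10012|5261) = (4751|5261).
5261 ≡ 1 (mod 4), so quadratic reciprocity gives (4751|5261) = (5261|4751). Reduce: 5261 ≡ 510 (mod 4751). Now have (510|4751).
Factor out 2: 510 = 2·255. Since 4751 ≡ 7 (mod 8), (2|4751) = +1. Now have (255|4751).
Both 255 ≡ 3 and 4751 ≡ 3 (mod 4), so reciprocity gives (255|4751) = -(4751|255). Reduce: 4751 ≡ 161 (mod 255). Now have -(161|255).
161 ≡ 1 (mod 4), so quadratic reciprocity gives (161|255) = (255|161). Reduce: 255 ≡ 94 (mod 161). Now have -(94|161).
Factor out 2: 94 = 2·47. Since 161 ≡ 1 (mod 8), (2|161) = +1. Now have -(47|161).
161 ≡ 1 (mod 4), so quadratic reciprocity gives (47|161) = (161|47). Reduce: 161 ≡ 20 (mod 47). Now have -(20|47).
Factor out 2: 20 = 2^2·5. Since 47 ≡ 7 (mod 8), (2|47) = +1, and (2|47)^2 = +1. Now have -(5|47).
5 ≡ 1 (mod 4), so quadratic reciprocity gives (5|47) = (47|5). Reduce: 47 ≡ 2 (mod 5). Now have -(2|5).
Factor out 2: 2 = 2. Since 5 ≡ 5 (mod 8), (2|5) = -1. Now have (1|5).
(1|5) = 1. Collecting the sign factors: 1.
Product: (1)·(1) = 1.

1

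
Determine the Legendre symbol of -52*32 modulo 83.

-1

By multiplicativity, (-52·32/83) = (-52/83)·(32/83).
First factor (-52/83):
(-52/83)
  = (31/83)    [-52 ≡ 31 mod 83]
  = -(83/31)    [QR: both ≡ 3 mod 4, sign flips]
  = -(21/31)    [83 ≡ 21 mod 31]
  = -(31/21)    [QR: 21 ≡ 1 mod 4, sign kept]
  = -(10/21)    [31 ≡ 10 mod 21]
  = (5/21)    [21 ≡ 5 mod 8 ⇒ (2/21) = -1]
  = (21/5)    [QR: 5 ≡ 1 mod 4, sign kept]
  = (1/5)    [21 ≡ 1 mod 5]
  = 1    [(1/5) = 1]
Second factor (32/83):
(32/83)
  = -(1/83)    [83 ≡ 3 mod 8 ⇒ (2/83)^5 = -1]
  = -1    [(1/83) = 1]
Product: (1)·(-1) = -1.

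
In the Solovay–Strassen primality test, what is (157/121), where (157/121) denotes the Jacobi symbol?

(157/121)
  = (36/121)    [157 ≡ 36 mod 121]
  = (9/121)    [121 ≡ 1 mod 8 ⇒ (2/121)^2 = +1]
  = (121/9)    [QR: 9 ≡ 1 mod 4, sign kept]
  = (4/9)    [121 ≡ 4 mod 9]
  = (1/9)    [9 ≡ 1 mod 8 ⇒ (2/9)^2 = +1]
  = 1    [(1/9) = 1]

1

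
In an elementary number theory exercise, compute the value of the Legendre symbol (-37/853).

-1

(-37/853)
  = (816/853)    [-37 ≡ 816 mod 853]
  = (51/853)    [853 ≡ 5 mod 8 ⇒ (2/853)^4 = +1]
  = (853/51)    [QR: 853 ≡ 1 mod 4, sign kept]
  = (37/51)    [853 ≡ 37 mod 51]
  = (51/37)    [QR: 37 ≡ 1 mod 4, sign kept]
  = (14/37)    [51 ≡ 14 mod 37]
  = -(7/37)    [37 ≡ 5 mod 8 ⇒ (2/37) = -1]
  = -(37/7)    [QR: 37 ≡ 1 mod 4, sign kept]
  = -(2/7)    [37 ≡ 2 mod 7]
  = -(1/7)    [7 ≡ 7 mod 8 ⇒ (2/7) = +1]
  = -1    [(1/7) = 1]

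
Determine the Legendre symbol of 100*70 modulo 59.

-1

By multiplicativity, (100·70/59) = (100/59)·(70/59).
First factor (100/59):
Reduce the numerator: 100 ≡ 41 (mod 59), so (100/59) = (41/59).
41 ≡ 1 (mod 4), so quadratic reciprocity gives (41/59) = (59/41). Reduce: 59 ≡ 18 (mod 41). Now have (18/41).
Factor out 2: 18 = 2·9. Since 41 ≡ 1 (mod 8), (2/41) = +1. Now have (9/41).
9 ≡ 1 (mod 4), so quadratic reciprocity gives (9/41) = (41/9). Reduce: 41 ≡ 5 (mod 9). Now have (5/9).
5 ≡ 1 (mod 4), so quadratic reciprocity gives (5/9) = (9/5). Reduce: 9 ≡ 4 (mod 5). Now have (4/5).
Factor out 2: 4 = 2^2. Since 5 ≡ 5 (mod 8), (2/5) = -1, and (2/5)^2 = +1. Now have (1/5).
(1/5) = 1. Collecting the sign factors: 1.
Second factor (70/59):
Reduce the numerator: 70 ≡ 11 (mod 59), so (70/59) = (11/59).
Both 11 ≡ 3 and 59 ≡ 3 (mod 4), so reciprocity gives (11/59) = -(59/11). Reduce: 59 ≡ 4 (mod 11). Now have -(4/11).
Factor out 2: 4 = 2^2. Since 11 ≡ 3 (mod 8), (2/11) = -1, and (2/11)^2 = +1. Now have -(1/11).
(1/11) = 1. Collecting the sign factors: -1.
Product: (1)·(-1) = -1.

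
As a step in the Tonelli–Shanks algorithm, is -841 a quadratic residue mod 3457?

yes

(-841|3457)
  = (2616|3457)    [-841 ≡ 2616 mod 3457]
  = (327|3457)    [3457 ≡ 1 mod 8 ⇒ (2|3457)^3 = +1]
  = (3457|327)    [QR: 3457 ≡ 1 mod 4, sign kept]
  = (187|327)    [3457 ≡ 187 mod 327]
  = -(327|187)    [QR: both ≡ 3 mod 4, sign flips]
  = -(140|187)    [327 ≡ 140 mod 187]
  = -(35|187)    [187 ≡ 3 mod 8 ⇒ (2|187)^2 = +1]
  = (187|35)    [QR: both ≡ 3 mod 4, sign flips]
  = (12|35)    [187 ≡ 12 mod 35]
  = (3|35)    [35 ≡ 3 mod 8 ⇒ (2|35)^2 = +1]
  = -(35|3)    [QR: both ≡ 3 mod 4, sign flips]
  = -(2|3)    [35 ≡ 2 mod 3]
  = (1|3)    [3 ≡ 3 mod 8 ⇒ (2|3) = -1]
  = 1    [(1|3) = 1]
The Legendre symbol is 1, so x^2 ≡ -841 (mod 3457) has solution.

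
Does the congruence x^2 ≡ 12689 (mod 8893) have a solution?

Reduce the numerator: 12689 ≡ 3796 (mod 8893), so (12689/8893) = (3796/8893).
Factor out 2: 3796 = 2^2·949. Since 8893 ≡ 5 (mod 8), (2/8893) = -1, and (2/8893)^2 = +1. Now have (949/8893).
949 ≡ 1 (mod 4), so quadratic reciprocity gives (949/8893) = (8893/949). Reduce: 8893 ≡ 352 (mod 949). Now have (352/949).
Factor out 2: 352 = 2^5·11. Since 949 ≡ 5 (mod 8), (2/949) = -1, and (2/949)^5 = -1. Now have -(11/949).
949 ≡ 1 (mod 4), so quadratic reciprocity gives (11/949) = (949/11). Reduce: 949 ≡ 3 (mod 11). Now have -(3/11).
Both 3 ≡ 3 and 11 ≡ 3 (mod 4), so reciprocity gives (3/11) = -(11/3). Reduce: 11 ≡ 2 (mod 3). Now have (2/3).
Factor out 2: 2 = 2. Since 3 ≡ 3 (mod 8), (2/3) = -1. Now have -(1/3).
(1/3) = 1. Collecting the sign factors: -1.
(12689/8893) = -1, and 8893 is prime, so 12689 is not a quadratic residue mod 8893.

no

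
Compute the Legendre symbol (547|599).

-1

Both 547 ≡ 3 and 599 ≡ 3 (mod 4), so reciprocity gives (547|599) = -(599|547). Reduce: 599 ≡ 52 (mod 547). Now have -(52|547).
Factor out 2: 52 = 2^2·13. Since 547 ≡ 3 (mod 8), (2|547) = -1, and (2|547)^2 = +1. Now have -(13|547).
13 ≡ 1 (mod 4), so quadratic reciprocity gives (13|547) = (547|13). Reduce: 547 ≡ 1 (mod 13). Now have -(1|13).
(1|13) = 1. Collecting the sign factors: -1.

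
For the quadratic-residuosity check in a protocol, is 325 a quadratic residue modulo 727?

(325/727)
  = (727/325)    [QR: 325 ≡ 1 mod 4, sign kept]
  = (77/325)    [727 ≡ 77 mod 325]
  = (325/77)    [QR: 77 ≡ 1 mod 4, sign kept]
  = (17/77)    [325 ≡ 17 mod 77]
  = (77/17)    [QR: 17 ≡ 1 mod 4, sign kept]
  = (9/17)    [77 ≡ 9 mod 17]
  = (17/9)    [QR: 9 ≡ 1 mod 4, sign kept]
  = (8/9)    [17 ≡ 8 mod 9]
  = (1/9)    [9 ≡ 1 mod 8 ⇒ (2/9)^3 = +1]
  = 1    [(1/9) = 1]
The Legendre symbol is 1, so x^2 ≡ 325 (mod 727) has solution.

yes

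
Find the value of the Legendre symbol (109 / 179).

109 ≡ 1 (mod 4), so quadratic reciprocity gives (109 / 179) = (179 / 109). Reduce: 179 ≡ 70 (mod 109). Now have (70 / 109).
Factor out 2: 70 = 2·35. Since 109 ≡ 5 (mod 8), (2 / 109) = -1. Now have -(35 / 109).
109 ≡ 1 (mod 4), so quadratic reciprocity gives (35 / 109) = (109 / 35). Reduce: 109 ≡ 4 (mod 35). Now have -(4 / 35).
Factor out 2: 4 = 2^2. Since 35 ≡ 3 (mod 8), (2 / 35) = -1, and (2 / 35)^2 = +1. Now have -(1 / 35).
(1 / 35) = 1. Collecting the sign factors: -1.

-1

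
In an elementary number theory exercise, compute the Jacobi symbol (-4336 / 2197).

-1

(-4336 / 2197)
  = (58 / 2197)    [-4336 ≡ 58 mod 2197]
  = -(29 / 2197)    [2197 ≡ 5 mod 8 ⇒ (2 / 2197) = -1]
  = -(2197 / 29)    [QR: 29 ≡ 1 mod 4, sign kept]
  = -(22 / 29)    [2197 ≡ 22 mod 29]
  = (11 / 29)    [29 ≡ 5 mod 8 ⇒ (2 / 29) = -1]
  = (29 / 11)    [QR: 29 ≡ 1 mod 4, sign kept]
  = (7 / 11)    [29 ≡ 7 mod 11]
  = -(11 / 7)    [QR: both ≡ 3 mod 4, sign flips]
  = -(4 / 7)    [11 ≡ 4 mod 7]
  = -(1 / 7)    [7 ≡ 7 mod 8 ⇒ (2 / 7)^2 = +1]
  = -1    [(1 / 7) = 1]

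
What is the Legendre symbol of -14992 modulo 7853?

-1

(-14992 / 7853)
  = (714 / 7853)    [-14992 ≡ 714 mod 7853]
  = -(357 / 7853)    [7853 ≡ 5 mod 8 ⇒ (2 / 7853) = -1]
  = -(7853 / 357)    [QR: 357 ≡ 1 mod 4, sign kept]
  = -(356 / 357)    [7853 ≡ 356 mod 357]
  = -(89 / 357)    [357 ≡ 5 mod 8 ⇒ (2 / 357)^2 = +1]
  = -(357 / 89)    [QR: 89 ≡ 1 mod 4, sign kept]
  = -(1 / 89)    [357 ≡ 1 mod 89]
  = -1    [(1 / 89) = 1]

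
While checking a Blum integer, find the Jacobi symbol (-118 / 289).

1

Reduce the numerator: -118 ≡ 171 (mod 289), so (-118 / 289) = (171 / 289).
289 ≡ 1 (mod 4), so quadratic reciprocity gives (171 / 289) = (289 / 171). Reduce: 289 ≡ 118 (mod 171). Now have (118 / 171).
Factor out 2: 118 = 2·59. Since 171 ≡ 3 (mod 8), (2 / 171) = -1. Now have -(59 / 171).
Both 59 ≡ 3 and 171 ≡ 3 (mod 4), so reciprocity gives (59 / 171) = -(171 / 59). Reduce: 171 ≡ 53 (mod 59). Now have (53 / 59).
53 ≡ 1 (mod 4), so quadratic reciprocity gives (53 / 59) = (59 / 53). Reduce: 59 ≡ 6 (mod 53). Now have (6 / 53).
Factor out 2: 6 = 2·3. Since 53 ≡ 5 (mod 8), (2 / 53) = -1. Now have -(3 / 53).
53 ≡ 1 (mod 4), so quadratic reciprocity gives (3 / 53) = (53 / 3). Reduce: 53 ≡ 2 (mod 3). Now have -(2 / 3).
Factor out 2: 2 = 2. Since 3 ≡ 3 (mod 8), (2 / 3) = -1. Now have (1 / 3).
(1 / 3) = 1. Collecting the sign factors: 1.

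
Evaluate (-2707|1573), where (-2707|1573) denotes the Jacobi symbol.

1

Pull out -1: (-2707|1573) = (-1|1573)·(2707|1573). Since 1573 ≡ 1 (mod 4), (-1|1573) = +1. Now have (2707|1573).
Reduce the numerator: 2707 ≡ 1134 (mod 1573), so (2707|1573) = (1134|1573).
Factor out 2: 1134 = 2·567. Since 1573 ≡ 5 (mod 8), (2|1573) = -1. Now have -(567|1573).
1573 ≡ 1 (mod 4), so quadratic reciprocity gives (567|1573) = (1573|567). Reduce: 1573 ≡ 439 (mod 567). Now have -(439|567).
Both 439 ≡ 3 and 567 ≡ 3 (mod 4), so reciprocity gives (439|567) = -(567|439). Reduce: 567 ≡ 128 (mod 439). Now have (128|439).
Factor out 2: 128 = 2^7. Since 439 ≡ 7 (mod 8), (2|439) = +1, and (2|439)^7 = +1. Now have (1|439).
(1|439) = 1. Collecting the sign factors: 1.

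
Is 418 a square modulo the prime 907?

Factor out 2: 418 = 2·209. Since 907 ≡ 3 (mod 8), (2/907) = -1. Now have -(209/907).
209 ≡ 1 (mod 4), so quadratic reciprocity gives (209/907) = (907/209). Reduce: 907 ≡ 71 (mod 209). Now have -(71/209).
209 ≡ 1 (mod 4), so quadratic reciprocity gives (71/209) = (209/71). Reduce: 209 ≡ 67 (mod 71). Now have -(67/71).
Both 67 ≡ 3 and 71 ≡ 3 (mod 4), so reciprocity gives (67/71) = -(71/67). Reduce: 71 ≡ 4 (mod 67). Now have (4/67).
Factor out 2: 4 = 2^2. Since 67 ≡ 3 (mod 8), (2/67) = -1, and (2/67)^2 = +1. Now have (1/67).
(1/67) = 1. Collecting the sign factors: 1.
(418/907) = 1, and 907 is prime, so 418 is a quadratic residue mod 907.

yes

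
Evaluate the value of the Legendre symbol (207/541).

1

(207/541)
  = (541/207)    [QR: 541 ≡ 1 mod 4, sign kept]
  = (127/207)    [541 ≡ 127 mod 207]
  = -(207/127)    [QR: both ≡ 3 mod 4, sign flips]
  = -(80/127)    [207 ≡ 80 mod 127]
  = -(5/127)    [127 ≡ 7 mod 8 ⇒ (2/127)^4 = +1]
  = -(127/5)    [QR: 5 ≡ 1 mod 4, sign kept]
  = -(2/5)    [127 ≡ 2 mod 5]
  = (1/5)    [5 ≡ 5 mod 8 ⇒ (2/5) = -1]
  = 1    [(1/5) = 1]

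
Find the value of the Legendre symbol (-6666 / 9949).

1

(-6666 / 9949)
  = (3283 / 9949)    [-6666 ≡ 3283 mod 9949]
  = (9949 / 3283)    [QR: 9949 ≡ 1 mod 4, sign kept]
  = (100 / 3283)    [9949 ≡ 100 mod 3283]
  = (25 / 3283)    [3283 ≡ 3 mod 8 ⇒ (2 / 3283)^2 = +1]
  = (3283 / 25)    [QR: 25 ≡ 1 mod 4, sign kept]
  = (8 / 25)    [3283 ≡ 8 mod 25]
  = (1 / 25)    [25 ≡ 1 mod 8 ⇒ (2 / 25)^3 = +1]
  = 1    [(1 / 25) = 1]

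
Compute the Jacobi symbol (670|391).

-1

Reduce the numerator: 670 ≡ 279 (mod 391), so (670|391) = (279|391).
Both 279 ≡ 3 and 391 ≡ 3 (mod 4), so reciprocity gives (279|391) = -(391|279). Reduce: 391 ≡ 112 (mod 279). Now have -(112|279).
Factor out 2: 112 = 2^4·7. Since 279 ≡ 7 (mod 8), (2|279) = +1, and (2|279)^4 = +1. Now have -(7|279).
Both 7 ≡ 3 and 279 ≡ 3 (mod 4), so reciprocity gives (7|279) = -(279|7). Reduce: 279 ≡ 6 (mod 7). Now have (6|7).
Factor out 2: 6 = 2·3. Since 7 ≡ 7 (mod 8), (2|7) = +1. Now have (3|7).
Both 3 ≡ 3 and 7 ≡ 3 (mod 4), so reciprocity gives (3|7) = -(7|3). Reduce: 7 ≡ 1 (mod 3). Now have -(1|3).
(1|3) = 1. Collecting the sign factors: -1.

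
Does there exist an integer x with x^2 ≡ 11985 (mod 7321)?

no

Reduce the numerator: 11985 ≡ 4664 (mod 7321), so (11985|7321) = (4664|7321).
Factor out 2: 4664 = 2^3·583. Since 7321 ≡ 1 (mod 8), (2|7321) = +1, and (2|7321)^3 = +1. Now have (583|7321).
7321 ≡ 1 (mod 4), so quadratic reciprocity gives (583|7321) = (7321|583). Reduce: 7321 ≡ 325 (mod 583). Now have (325|583).
325 ≡ 1 (mod 4), so quadratic reciprocity gives (325|583) = (583|325). Reduce: 583 ≡ 258 (mod 325). Now have (258|325).
Factor out 2: 258 = 2·129. Since 325 ≡ 5 (mod 8), (2|325) = -1. Now have -(129|325).
129 ≡ 1 (mod 4), so quadratic reciprocity gives (129|325) = (325|129). Reduce: 325 ≡ 67 (mod 129). Now have -(67|129).
129 ≡ 1 (mod 4), so quadratic reciprocity gives (67|129) = (129|67). Reduce: 129 ≡ 62 (mod 67). Now have -(62|67).
Factor out 2: 62 = 2·31. Since 67 ≡ 3 (mod 8), (2|67) = -1. Now have (31|67).
Both 31 ≡ 3 and 67 ≡ 3 (mod 4), so reciprocity gives (31|67) = -(67|31). Reduce: 67 ≡ 5 (mod 31). Now have -(5|31).
5 ≡ 1 (mod 4), so quadratic reciprocity gives (5|31) = (31|5). Reduce: 31 ≡ 1 (mod 5). Now have -(1|5).
(1|5) = 1. Collecting the sign factors: -1.
The Legendre symbol is -1, so x^2 ≡ 11985 (mod 7321) has no solution.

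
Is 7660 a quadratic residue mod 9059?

Factor out 2: 7660 = 2^2·1915. Since 9059 ≡ 3 (mod 8), (2|9059) = -1, and (2|9059)^2 = +1. Now have (1915|9059).
Both 1915 ≡ 3 and 9059 ≡ 3 (mod 4), so reciprocity gives (1915|9059) = -(9059|1915). Reduce: 9059 ≡ 1399 (mod 1915). Now have -(1399|1915).
Both 1399 ≡ 3 and 1915 ≡ 3 (mod 4), so reciprocity gives (1399|1915) = -(1915|1399). Reduce: 1915 ≡ 516 (mod 1399). Now have (516|1399).
Factor out 2: 516 = 2^2·129. Since 1399 ≡ 7 (mod 8), (2|1399) = +1, and (2|1399)^2 = +1. Now have (129|1399).
129 ≡ 1 (mod 4), so quadratic reciprocity gives (129|1399) = (1399|129). Reduce: 1399 ≡ 109 (mod 129). Now have (109|129).
109 ≡ 1 (mod 4), so quadratic reciprocity gives (109|129) = (129|109). Reduce: 129 ≡ 20 (mod 109). Now have (20|109).
Factor out 2: 20 = 2^2·5. Since 109 ≡ 5 (mod 8), (2|109) = -1, and (2|109)^2 = +1. Now have (5|109).
5 ≡ 1 (mod 4), so quadratic reciprocity gives (5|109) = (109|5). Reduce: 109 ≡ 4 (mod 5). Now have (4|5).
Factor out 2: 4 = 2^2. Since 5 ≡ 5 (mod 8), (2|5) = -1, and (2|5)^2 = +1. Now have (1|5).
(1|5) = 1. Collecting the sign factors: 1.
The Legendre symbol is 1, so x^2 ≡ 7660 (mod 9059) has solution.

yes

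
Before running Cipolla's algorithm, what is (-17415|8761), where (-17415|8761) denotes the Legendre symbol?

-1

(-17415|8761)
  = (107|8761)    [-17415 ≡ 107 mod 8761]
  = (8761|107)    [QR: 8761 ≡ 1 mod 4, sign kept]
  = (94|107)    [8761 ≡ 94 mod 107]
  = -(47|107)    [107 ≡ 3 mod 8 ⇒ (2|107) = -1]
  = (107|47)    [QR: both ≡ 3 mod 4, sign flips]
  = (13|47)    [107 ≡ 13 mod 47]
  = (47|13)    [QR: 13 ≡ 1 mod 4, sign kept]
  = (8|13)    [47 ≡ 8 mod 13]
  = -(1|13)    [13 ≡ 5 mod 8 ⇒ (2|13)^3 = -1]
  = -1    [(1|13) = 1]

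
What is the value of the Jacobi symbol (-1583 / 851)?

-1

(-1583 / 851)
  = (119 / 851)    [-1583 ≡ 119 mod 851]
  = -(851 / 119)    [QR: both ≡ 3 mod 4, sign flips]
  = -(18 / 119)    [851 ≡ 18 mod 119]
  = -(9 / 119)    [119 ≡ 7 mod 8 ⇒ (2 / 119) = +1]
  = -(119 / 9)    [QR: 9 ≡ 1 mod 4, sign kept]
  = -(2 / 9)    [119 ≡ 2 mod 9]
  = -(1 / 9)    [9 ≡ 1 mod 8 ⇒ (2 / 9) = +1]
  = -1    [(1 / 9) = 1]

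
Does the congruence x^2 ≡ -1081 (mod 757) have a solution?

yes

(-1081|757)
  = (433|757)    [-1081 ≡ 433 mod 757]
  = (757|433)    [QR: 433 ≡ 1 mod 4, sign kept]
  = (324|433)    [757 ≡ 324 mod 433]
  = (81|433)    [433 ≡ 1 mod 8 ⇒ (2|433)^2 = +1]
  = (433|81)    [QR: 81 ≡ 1 mod 4, sign kept]
  = (28|81)    [433 ≡ 28 mod 81]
  = (7|81)    [81 ≡ 1 mod 8 ⇒ (2|81)^2 = +1]
  = (81|7)    [QR: 81 ≡ 1 mod 4, sign kept]
  = (4|7)    [81 ≡ 4 mod 7]
  = (1|7)    [7 ≡ 7 mod 8 ⇒ (2|7)^2 = +1]
  = 1    [(1|7) = 1]
(-1081|757) = 1, and 757 is prime, so -1081 is a quadratic residue mod 757.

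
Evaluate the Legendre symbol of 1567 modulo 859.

(1567 / 859)
  = (708 / 859)    [1567 ≡ 708 mod 859]
  = (177 / 859)    [859 ≡ 3 mod 8 ⇒ (2 / 859)^2 = +1]
  = (859 / 177)    [QR: 177 ≡ 1 mod 4, sign kept]
  = (151 / 177)    [859 ≡ 151 mod 177]
  = (177 / 151)    [QR: 177 ≡ 1 mod 4, sign kept]
  = (26 / 151)    [177 ≡ 26 mod 151]
  = (13 / 151)    [151 ≡ 7 mod 8 ⇒ (2 / 151) = +1]
  = (151 / 13)    [QR: 13 ≡ 1 mod 4, sign kept]
  = (8 / 13)    [151 ≡ 8 mod 13]
  = -(1 / 13)    [13 ≡ 5 mod 8 ⇒ (2 / 13)^3 = -1]
  = -1    [(1 / 13) = 1]

-1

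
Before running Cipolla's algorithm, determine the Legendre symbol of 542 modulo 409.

(542|409)
  = (133|409)    [542 ≡ 133 mod 409]
  = (409|133)    [QR: 133 ≡ 1 mod 4, sign kept]
  = (10|133)    [409 ≡ 10 mod 133]
  = -(5|133)    [133 ≡ 5 mod 8 ⇒ (2|133) = -1]
  = -(133|5)    [QR: 5 ≡ 1 mod 4, sign kept]
  = -(3|5)    [133 ≡ 3 mod 5]
  = -(5|3)    [QR: 5 ≡ 1 mod 4, sign kept]
  = -(2|3)    [5 ≡ 2 mod 3]
  = (1|3)    [3 ≡ 3 mod 8 ⇒ (2|3) = -1]
  = 1    [(1|3) = 1]

1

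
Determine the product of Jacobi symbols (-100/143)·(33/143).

By multiplicativity, (-100·33/143) = (-100/143)·(33/143).
First factor (-100/143):
Pull out -1: (-100/143) = (-1/143)·(100/143). Since 143 ≡ 3 (mod 4), (-1/143) = -1. Now have -(100/143).
Factor out 2: 100 = 2^2·25. Since 143 ≡ 7 (mod 8), (2/143) = +1, and (2/143)^2 = +1. Now have -(25/143).
25 ≡ 1 (mod 4), so quadratic reciprocity gives (25/143) = (143/25). Reduce: 143 ≡ 18 (mod 25). Now have -(18/25).
Factor out 2: 18 = 2·9. Since 25 ≡ 1 (mod 8), (2/25) = +1. Now have -(9/25).
9 ≡ 1 (mod 4), so quadratic reciprocity gives (9/25) = (25/9). Reduce: 25 ≡ 7 (mod 9). Now have -(7/9).
9 ≡ 1 (mod 4), so quadratic reciprocity gives (7/9) = (9/7). Reduce: 9 ≡ 2 (mod 7). Now have -(2/7).
Factor out 2: 2 = 2. Since 7 ≡ 7 (mod 8), (2/7) = +1. Now have -(1/7).
(1/7) = 1. Collecting the sign factors: -1.
Second factor (33/143):
33 ≡ 1 (mod 4), so quadratic reciprocity gives (33/143) = (143/33). Reduce: 143 ≡ 11 (mod 33). Now have (11/33).
33 ≡ 1 (mod 4), so quadratic reciprocity gives (11/33) = (33/11). Reduce: 33 ≡ 0 (mod 11). Now have (0/11).
The numerator is now 0 with denominator 11 > 1: the symbol is 0.
Product: (-1)·(0) = 0.

0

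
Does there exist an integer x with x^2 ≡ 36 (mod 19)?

Reduce the numerator: 36 ≡ 17 (mod 19), so (36|19) = (17|19).
17 ≡ 1 (mod 4), so quadratic reciprocity gives (17|19) = (19|17). Reduce: 19 ≡ 2 (mod 17). Now have (2|17).
Factor out 2: 2 = 2. Since 17 ≡ 1 (mod 8), (2|17) = +1. Now have (1|17).
(1|17) = 1. Collecting the sign factors: 1.
The Legendre symbol is 1, so x^2 ≡ 36 (mod 19) has solution.

yes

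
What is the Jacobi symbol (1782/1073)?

(1782/1073)
  = (709/1073)    [1782 ≡ 709 mod 1073]
  = (1073/709)    [QR: 709 ≡ 1 mod 4, sign kept]
  = (364/709)    [1073 ≡ 364 mod 709]
  = (91/709)    [709 ≡ 5 mod 8 ⇒ (2/709)^2 = +1]
  = (709/91)    [QR: 709 ≡ 1 mod 4, sign kept]
  = (72/91)    [709 ≡ 72 mod 91]
  = -(9/91)    [91 ≡ 3 mod 8 ⇒ (2/91)^3 = -1]
  = -(91/9)    [QR: 9 ≡ 1 mod 4, sign kept]
  = -(1/9)    [91 ≡ 1 mod 9]
  = -1    [(1/9) = 1]

-1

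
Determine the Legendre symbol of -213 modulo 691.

Reduce the numerator: -213 ≡ 478 (mod 691), so (-213/691) = (478/691).
Factor out 2: 478 = 2·239. Since 691 ≡ 3 (mod 8), (2/691) = -1. Now have -(239/691).
Both 239 ≡ 3 and 691 ≡ 3 (mod 4), so reciprocity gives (239/691) = -(691/239). Reduce: 691 ≡ 213 (mod 239). Now have (213/239).
213 ≡ 1 (mod 4), so quadratic reciprocity gives (213/239) = (239/213). Reduce: 239 ≡ 26 (mod 213). Now have (26/213).
Factor out 2: 26 = 2·13. Since 213 ≡ 5 (mod 8), (2/213) = -1. Now have -(13/213).
13 ≡ 1 (mod 4), so quadratic reciprocity gives (13/213) = (213/13). Reduce: 213 ≡ 5 (mod 13). Now have -(5/13).
5 ≡ 1 (mod 4), so quadratic reciprocity gives (5/13) = (13/5). Reduce: 13 ≡ 3 (mod 5). Now have -(3/5).
5 ≡ 1 (mod 4), so quadratic reciprocity gives (3/5) = (5/3). Reduce: 5 ≡ 2 (mod 3). Now have -(2/3).
Factor out 2: 2 = 2. Since 3 ≡ 3 (mod 8), (2/3) = -1. Now have (1/3).
(1/3) = 1. Collecting the sign factors: 1.

1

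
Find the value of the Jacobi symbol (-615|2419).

0

Reduce the numerator: -615 ≡ 1804 (mod 2419), so (-615|2419) = (1804|2419).
Factor out 2: 1804 = 2^2·451. Since 2419 ≡ 3 (mod 8), (2|2419) = -1, and (2|2419)^2 = +1. Now have (451|2419).
Both 451 ≡ 3 and 2419 ≡ 3 (mod 4), so reciprocity gives (451|2419) = -(2419|451). Reduce: 2419 ≡ 164 (mod 451). Now have -(164|451).
Factor out 2: 164 = 2^2·41. Since 451 ≡ 3 (mod 8), (2|451) = -1, and (2|451)^2 = +1. Now have -(41|451).
41 ≡ 1 (mod 4), so quadratic reciprocity gives (41|451) = (451|41). Reduce: 451 ≡ 0 (mod 41). Now have -(0|41).
The numerator is now 0 with denominator 41 > 1: the symbol is 0.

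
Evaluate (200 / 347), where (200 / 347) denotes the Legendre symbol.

(200 / 347)
  = -(25 / 347)    [347 ≡ 3 mod 8 ⇒ (2 / 347)^3 = -1]
  = -(347 / 25)    [QR: 25 ≡ 1 mod 4, sign kept]
  = -(22 / 25)    [347 ≡ 22 mod 25]
  = -(11 / 25)    [25 ≡ 1 mod 8 ⇒ (2 / 25) = +1]
  = -(25 / 11)    [QR: 25 ≡ 1 mod 4, sign kept]
  = -(3 / 11)    [25 ≡ 3 mod 11]
  = (11 / 3)    [QR: both ≡ 3 mod 4, sign flips]
  = (2 / 3)    [11 ≡ 2 mod 3]
  = -(1 / 3)    [3 ≡ 3 mod 8 ⇒ (2 / 3) = -1]
  = -1    [(1 / 3) = 1]

-1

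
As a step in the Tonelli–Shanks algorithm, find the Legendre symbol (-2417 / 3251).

1

(-2417 / 3251)
  = -(2417 / 3251)    [3251 ≡ 3 mod 4 ⇒ (-1 / 3251) = -1]
  = -(3251 / 2417)    [QR: 2417 ≡ 1 mod 4, sign kept]
  = -(834 / 2417)    [3251 ≡ 834 mod 2417]
  = -(417 / 2417)    [2417 ≡ 1 mod 8 ⇒ (2 / 2417) = +1]
  = -(2417 / 417)    [QR: 417 ≡ 1 mod 4, sign kept]
  = -(332 / 417)    [2417 ≡ 332 mod 417]
  = -(83 / 417)    [417 ≡ 1 mod 8 ⇒ (2 / 417)^2 = +1]
  = -(417 / 83)    [QR: 417 ≡ 1 mod 4, sign kept]
  = -(2 / 83)    [417 ≡ 2 mod 83]
  = (1 / 83)    [83 ≡ 3 mod 8 ⇒ (2 / 83) = -1]
  = 1    [(1 / 83) = 1]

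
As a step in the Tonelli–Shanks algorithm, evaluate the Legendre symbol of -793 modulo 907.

Reduce the numerator: -793 ≡ 114 (mod 907), so (-793/907) = (114/907).
Factor out 2: 114 = 2·57. Since 907 ≡ 3 (mod 8), (2/907) = -1. Now have -(57/907).
57 ≡ 1 (mod 4), so quadratic reciprocity gives (57/907) = (907/57). Reduce: 907 ≡ 52 (mod 57). Now have -(52/57).
Factor out 2: 52 = 2^2·13. Since 57 ≡ 1 (mod 8), (2/57) = +1, and (2/57)^2 = +1. Now have -(13/57).
13 ≡ 1 (mod 4), so quadratic reciprocity gives (13/57) = (57/13). Reduce: 57 ≡ 5 (mod 13). Now have -(5/13).
5 ≡ 1 (mod 4), so quadratic reciprocity gives (5/13) = (13/5). Reduce: 13 ≡ 3 (mod 5). Now have -(3/5).
5 ≡ 1 (mod 4), so quadratic reciprocity gives (3/5) = (5/3). Reduce: 5 ≡ 2 (mod 3). Now have -(2/3).
Factor out 2: 2 = 2. Since 3 ≡ 3 (mod 8), (2/3) = -1. Now have (1/3).
(1/3) = 1. Collecting the sign factors: 1.

1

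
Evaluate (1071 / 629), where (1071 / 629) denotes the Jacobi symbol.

0

(1071 / 629)
  = (442 / 629)    [1071 ≡ 442 mod 629]
  = -(221 / 629)    [629 ≡ 5 mod 8 ⇒ (2 / 629) = -1]
  = -(629 / 221)    [QR: 221 ≡ 1 mod 4, sign kept]
  = -(187 / 221)    [629 ≡ 187 mod 221]
  = -(221 / 187)    [QR: 221 ≡ 1 mod 4, sign kept]
  = -(34 / 187)    [221 ≡ 34 mod 187]
  = (17 / 187)    [187 ≡ 3 mod 8 ⇒ (2 / 187) = -1]
  = (187 / 17)    [QR: 17 ≡ 1 mod 4, sign kept]
  = (0 / 17)    [187 ≡ 0 mod 17]
  = 0    [numerator 0, gcd > 1]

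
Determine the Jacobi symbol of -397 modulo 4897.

(-397/4897)
  = (4500/4897)    [-397 ≡ 4500 mod 4897]
  = (1125/4897)    [4897 ≡ 1 mod 8 ⇒ (2/4897)^2 = +1]
  = (4897/1125)    [QR: 1125 ≡ 1 mod 4, sign kept]
  = (397/1125)    [4897 ≡ 397 mod 1125]
  = (1125/397)    [QR: 397 ≡ 1 mod 4, sign kept]
  = (331/397)    [1125 ≡ 331 mod 397]
  = (397/331)    [QR: 397 ≡ 1 mod 4, sign kept]
  = (66/331)    [397 ≡ 66 mod 331]
  = -(33/331)    [331 ≡ 3 mod 8 ⇒ (2/331) = -1]
  = -(331/33)    [QR: 33 ≡ 1 mod 4, sign kept]
  = -(1/33)    [331 ≡ 1 mod 33]
  = -1    [(1/33) = 1]

-1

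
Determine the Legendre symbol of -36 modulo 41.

Reduce the numerator: -36 ≡ 5 (mod 41), so (-36 / 41) = (5 / 41).
5 ≡ 1 (mod 4), so quadratic reciprocity gives (5 / 41) = (41 / 5). Reduce: 41 ≡ 1 (mod 5). Now have (1 / 5).
(1 / 5) = 1. Collecting the sign factors: 1.

1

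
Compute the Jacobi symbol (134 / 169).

(134 / 169)
  = (67 / 169)    [169 ≡ 1 mod 8 ⇒ (2 / 169) = +1]
  = (169 / 67)    [QR: 169 ≡ 1 mod 4, sign kept]
  = (35 / 67)    [169 ≡ 35 mod 67]
  = -(67 / 35)    [QR: both ≡ 3 mod 4, sign flips]
  = -(32 / 35)    [67 ≡ 32 mod 35]
  = (1 / 35)    [35 ≡ 3 mod 8 ⇒ (2 / 35)^5 = -1]
  = 1    [(1 / 35) = 1]

1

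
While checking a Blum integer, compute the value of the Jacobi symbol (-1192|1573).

1

Reduce the numerator: -1192 ≡ 381 (mod 1573), so (-1192|1573) = (381|1573).
381 ≡ 1 (mod 4), so quadratic reciprocity gives (381|1573) = (1573|381). Reduce: 1573 ≡ 49 (mod 381). Now have (49|381).
49 ≡ 1 (mod 4), so quadratic reciprocity gives (49|381) = (381|49). Reduce: 381 ≡ 38 (mod 49). Now have (38|49).
Factor out 2: 38 = 2·19. Since 49 ≡ 1 (mod 8), (2|49) = +1. Now have (19|49).
49 ≡ 1 (mod 4), so quadratic reciprocity gives (19|49) = (49|19). Reduce: 49 ≡ 11 (mod 19). Now have (11|19).
Both 11 ≡ 3 and 19 ≡ 3 (mod 4), so reciprocity gives (11|19) = -(19|11). Reduce: 19 ≡ 8 (mod 11). Now have -(8|11).
Factor out 2: 8 = 2^3. Since 11 ≡ 3 (mod 8), (2|11) = -1, and (2|11)^3 = -1. Now have (1|11).
(1|11) = 1. Collecting the sign factors: 1.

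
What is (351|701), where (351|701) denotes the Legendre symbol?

-1

701 ≡ 1 (mod 4), so quadratic reciprocity gives (351|701) = (701|351). Reduce: 701 ≡ 350 (mod 351). Now have (350|351).
Factor out 2: 350 = 2·175. Since 351 ≡ 7 (mod 8), (2|351) = +1. Now have (175|351).
Both 175 ≡ 3 and 351 ≡ 3 (mod 4), so reciprocity gives (175|351) = -(351|175). Reduce: 351 ≡ 1 (mod 175). Now have -(1|175).
(1|175) = 1. Collecting the sign factors: -1.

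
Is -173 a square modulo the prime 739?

(-173|739)
  = -(173|739)    [739 ≡ 3 mod 4 ⇒ (-1|739) = -1]
  = -(739|173)    [QR: 173 ≡ 1 mod 4, sign kept]
  = -(47|173)    [739 ≡ 47 mod 173]
  = -(173|47)    [QR: 173 ≡ 1 mod 4, sign kept]
  = -(32|47)    [173 ≡ 32 mod 47]
  = -(1|47)    [47 ≡ 7 mod 8 ⇒ (2|47)^5 = +1]
  = -1    [(1|47) = 1]
The Legendre symbol is -1, so x^2 ≡ -173 (mod 739) has no solution.

no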